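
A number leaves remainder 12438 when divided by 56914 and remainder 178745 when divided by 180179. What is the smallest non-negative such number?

Write x = 12438 + 56914·k. Then 56914·k ≡ 178745 − 12438 ≡ 166307 (mod 180179).
Need 56914⁻¹ mod 180179. Extended Euclid on (180179, 56914):
180179 = 3×56914 + 9437
56914 = 6×9437 + 292
9437 = 32×292 + 93
292 = 3×93 + 13
93 = 7×13 + 2
13 = 6×2 + 1
2 = 2×1 + 0
Back-substitute:
1 = 13 − 6·2
1 = −6·93 + 43·13
1 = 43·292 − 135·93
1 = −135·9437 + 4363·292
1 = 4363·56914 − 26313·9437
1 = −26313·180179 + 83302·56914
56914⁻¹ ≡ 83302 (mod 180179), so k ≡ 83302·166307 ≡ 102762 (mod 180179).
x = 12438 + 56914·102762 = 5848608906.

5848608906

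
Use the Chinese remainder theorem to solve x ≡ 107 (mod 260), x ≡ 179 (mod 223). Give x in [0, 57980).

Write x = 107 + 260·k. Then 260·k ≡ 179 − 107 ≡ 72 (mod 223).
Need 260⁻¹ mod 223. Extended Euclid on (223, 37):
223 = 6·37 + 1
37 = 37·1 + 0
Back-substitute:
1 = 223 − 6·37
260⁻¹ ≡ 217 (mod 223), so k ≡ 217·72 ≡ 14 (mod 223).
x = 107 + 260·14 = 3747.

3747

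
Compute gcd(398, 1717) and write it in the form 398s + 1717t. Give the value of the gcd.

1

Apply Euclid's algorithm to 1717 and 398:
1717 = 4·398 + 125
398 = 3·125 + 23
125 = 5·23 + 10
23 = 2·10 + 3
10 = 3·3 + 1
3 = 3·1 + 0
gcd(398, 1717) = 1.
Back-substituting:
1 = 10 − 3·3
1 = −3·23 + 7·10
1 = 7·125 − 38·23
1 = −38·398 + 121·125
1 = 121·1717 − 522·398
So 1 = (121)·1717 + (-522)·398.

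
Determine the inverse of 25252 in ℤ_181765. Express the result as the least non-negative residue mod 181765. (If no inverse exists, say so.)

Extended Euclidean algorithm:
181765 = 7·25252 + 5001
25252 = 5·5001 + 247
5001 = 20·247 + 61
247 = 4·61 + 3
61 = 20·3 + 1
3 = 3·1 + 0
gcd = 1, so the inverse exists. Back-substitute:
1 = 61 − 20·3
1 = −20·247 + 81·61
1 = 81·5001 − 1640·247
1 = −1640·25252 + 8281·5001
1 = 8281·181765 − 59607·25252
Thus 25252·(-59607) ≡ 1 (mod 181765); reducing, -59607 mod 181765 = 122158.

122158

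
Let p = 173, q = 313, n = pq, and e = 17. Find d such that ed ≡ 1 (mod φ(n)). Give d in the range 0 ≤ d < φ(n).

φ(n) = (p−1)(q−1) = 172·312 = 53664.
Need d with 17·d ≡ 1 (mod 53664). Apply the extended Euclidean algorithm:
53664 = 3156·17 + 12
17 = 1·12 + 5
12 = 2·5 + 2
5 = 2·2 + 1
2 = 2·1 + 0
Back-substitute:
1 = 5 − 2·2
1 = −2·12 + 5·5
1 = 5·17 − 7·12
1 = −7·53664 + 22097·17
So 17·22097 ≡ 1 (mod 53664), hence d = 22097.

22097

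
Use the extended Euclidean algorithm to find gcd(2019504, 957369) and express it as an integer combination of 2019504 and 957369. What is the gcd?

Euclidean algorithm:
2019504 = 2·957369 + 104766
957369 = 9·104766 + 14475
104766 = 7·14475 + 3441
14475 = 4·3441 + 711
3441 = 4·711 + 597
711 = 1·597 + 114
597 = 5·114 + 27
114 = 4·27 + 6
27 = 4·6 + 3
6 = 2·3 + 0
gcd(2019504, 957369) = 3.
Back-substituting:
3 = 27 − 4·6
3 = −4·114 + 17·27
3 = 17·597 − 89·114
3 = −89·711 + 106·597
3 = 106·3441 − 513·711
3 = −513·14475 + 2158·3441
3 = 2158·104766 − 15619·14475
3 = −15619·957369 + 142729·104766
3 = 142729·2019504 − 301077·957369
So 3 = (142729)·2019504 + (-301077)·957369.

3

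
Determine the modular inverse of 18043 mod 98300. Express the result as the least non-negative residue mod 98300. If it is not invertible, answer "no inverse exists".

84707

Extended Euclidean algorithm:
98300 = 5*18043 + 8085
18043 = 2*8085 + 1873
8085 = 4*1873 + 593
1873 = 3*593 + 94
593 = 6*94 + 29
94 = 3*29 + 7
29 = 4*7 + 1
7 = 7*1 + 0
Since gcd(18043, 98300) = 1, back-substitute to write 1 as a combination:
1 = 29 − 4·7
1 = −4·94 + 13·29
1 = 13·593 − 82·94
1 = −82·1873 + 259·593
1 = 259·8085 − 1118·1873
1 = −1118·18043 + 2495·8085
1 = 2495·98300 − 13593·18043
Thus 18043·(-13593) ≡ 1 (mod 98300); reducing, -13593 mod 98300 = 84707.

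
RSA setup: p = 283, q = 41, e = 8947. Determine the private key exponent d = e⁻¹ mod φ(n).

φ(n) = (p−1)(q−1) = 282·40 = 11280.
Need d with 8947·d ≡ 1 (mod 11280). Apply the extended Euclidean algorithm:
11280 = 1·8947 + 2333
8947 = 3·2333 + 1948
2333 = 1·1948 + 385
1948 = 5·385 + 23
385 = 16·23 + 17
23 = 1·17 + 6
17 = 2·6 + 5
6 = 1·5 + 1
5 = 5·1 + 0
Back-substitute:
1 = 6 − 5
1 = −17 + 3·6
1 = 3·23 − 4·17
1 = −4·385 + 67·23
1 = 67·1948 − 339·385
1 = −339·2333 + 406·1948
1 = 406·8947 − 1557·2333
1 = −1557·11280 + 1963·8947
So 8947·1963 ≡ 1 (mod 11280), hence d = 1963.

1963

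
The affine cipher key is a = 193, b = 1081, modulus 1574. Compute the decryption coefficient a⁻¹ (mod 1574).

Apply the Euclidean algorithm to 1574 and 193:
1574 = 8*193 + 30
193 = 6*30 + 13
30 = 2*13 + 4
13 = 3*4 + 1
4 = 4*1 + 0
gcd = 1, so the inverse exists. Back-substitute:
1 = 13 − 3·4
1 = −3·30 + 7·13
1 = 7·193 − 45·30
1 = −45·1574 + 367·193
So 193·367 ≡ 1 (mod 1574).

367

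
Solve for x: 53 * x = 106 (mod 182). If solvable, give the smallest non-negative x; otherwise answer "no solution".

2

First find gcd(53, 182):
182 = 3×53 + 23
53 = 2×23 + 7
23 = 3×7 + 2
7 = 3×2 + 1
2 = 2×1 + 0
gcd = 1, so a unique solution mod 182 exists.
Back-substitute for the Bézout coefficients:
1 = 7 − 3·2
1 = −3·23 + 10·7
1 = 10·53 − 23·23
1 = −23·182 + 79·53
So 53·(79) ≡ 1 (mod 182), giving 53⁻¹ ≡ 79.
x ≡ 53⁻¹·106 ≡ 79·106 ≡ 2 (mod 182).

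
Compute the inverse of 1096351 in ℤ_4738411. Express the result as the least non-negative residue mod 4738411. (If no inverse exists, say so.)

Apply the Euclidean algorithm to 4738411 and 1096351:
4738411 = 4×1096351 + 353007
1096351 = 3×353007 + 37330
353007 = 9×37330 + 17037
37330 = 2×17037 + 3256
17037 = 5×3256 + 757
3256 = 4×757 + 228
757 = 3×228 + 73
228 = 3×73 + 9
73 = 8×9 + 1
9 = 9×1 + 0
gcd = 1, so the inverse exists. Back-substitute:
1 = 73 − 8·9
1 = −8·228 + 25·73
1 = 25·757 − 83·228
1 = −83·3256 + 357·757
1 = 357·17037 − 1868·3256
1 = −1868·37330 + 4093·17037
1 = 4093·353007 − 38705·37330
1 = −38705·1096351 + 120208·353007
1 = 120208·4738411 − 519537·1096351
Hence 1096351⁻¹ ≡ -519537 ≡ 4218874 (mod 4738411).

4218874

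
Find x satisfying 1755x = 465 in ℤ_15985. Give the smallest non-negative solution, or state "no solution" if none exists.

First find gcd(1755, 15985):
15985 = 9×1755 + 190
1755 = 9×190 + 45
190 = 4×45 + 10
45 = 4×10 + 5
10 = 2×5 + 0
gcd = 5 and 5 | 465, so solutions exist. Divide through by 5: 351x ≡ 93 (mod 3197).
Now find 351⁻¹ mod 3197:
3197 = 9·351 + 38
351 = 9·38 + 9
38 = 4·9 + 2
9 = 4·2 + 1
2 = 2·1 + 0
Back-substitute:
1 = 9 − 4·2
1 = −4·38 + 17·9
1 = 17·351 − 157·38
1 = −157·3197 + 1430·351
So 351⁻¹ ≡ 1430 (mod 3197).
Then x ≡ 1430·93 ≡ 1913 (mod 3197); the smallest non-negative solution is x = 1913.

1913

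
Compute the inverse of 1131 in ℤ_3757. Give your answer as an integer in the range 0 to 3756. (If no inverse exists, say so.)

Euclidean algorithm on 3757, 1131:
3757 = 3·1131 + 364
1131 = 3·364 + 39
364 = 9·39 + 13
39 = 3·13 + 0
gcd(1131, 3757) = 13 ≠ 1, so 1131 has no multiplicative inverse modulo 3757.

no inverse exists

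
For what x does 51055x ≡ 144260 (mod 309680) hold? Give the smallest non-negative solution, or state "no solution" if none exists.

56316

First find gcd(51055, 309680):
309680 = 6×51055 + 3350
51055 = 15×3350 + 805
3350 = 4×805 + 130
805 = 6×130 + 25
130 = 5×25 + 5
25 = 5×5 + 0
gcd = 5 and 5 | 144260, so solutions exist. Divide through by 5: 10211x ≡ 28852 (mod 61936).
Now find 10211⁻¹ mod 61936:
61936 = 6×10211 + 670
10211 = 15×670 + 161
670 = 4×161 + 26
161 = 6×26 + 5
26 = 5×5 + 1
5 = 5×1 + 0
Back-substitute:
1 = 26 − 5·5
1 = −5·161 + 31·26
1 = 31·670 − 129·161
1 = −129·10211 + 1966·670
1 = 1966·61936 − 11925·10211
So 10211·(-11925) ≡ 1 (mod 61936), i.e. 10211⁻¹ ≡ 50011.
Then x ≡ 50011·28852 ≡ 56316 (mod 61936); the smallest non-negative solution is x = 56316.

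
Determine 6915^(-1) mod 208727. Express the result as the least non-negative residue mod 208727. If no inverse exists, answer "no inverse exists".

Extended Euclidean algorithm:
208727 = 30*6915 + 1277
6915 = 5*1277 + 530
1277 = 2*530 + 217
530 = 2*217 + 96
217 = 2*96 + 25
96 = 3*25 + 21
25 = 1*21 + 4
21 = 5*4 + 1
4 = 4*1 + 0
The gcd is 1. Working backward:
1 = 21 − 5·4
1 = −5·25 + 6·21
1 = 6·96 − 23·25
1 = −23·217 + 52·96
1 = 52·530 − 127·217
1 = −127·1277 + 306·530
1 = 306·6915 − 1657·1277
1 = −1657·208727 + 50016·6915
So 6915·50016 ≡ 1 (mod 208727).

50016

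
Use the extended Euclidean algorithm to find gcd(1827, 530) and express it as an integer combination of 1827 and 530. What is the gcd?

1

Euclidean algorithm:
1827 = 3·530 + 237
530 = 2·237 + 56
237 = 4·56 + 13
56 = 4·13 + 4
13 = 3·4 + 1
4 = 4·1 + 0
gcd(1827, 530) = 1.
Back-substituting:
1 = 13 − 3·4
1 = −3·56 + 13·13
1 = 13·237 − 55·56
1 = −55·530 + 123·237
1 = 123·1827 − 424·530
So 1 = (123)·1827 + (-424)·530.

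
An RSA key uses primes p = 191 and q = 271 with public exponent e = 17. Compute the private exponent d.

φ(n) = (p−1)(q−1) = 190·270 = 51300.
Need d with 17·d ≡ 1 (mod 51300). Apply the extended Euclidean algorithm:
51300 = 3017·17 + 11
17 = 1·11 + 6
11 = 1·6 + 5
6 = 1·5 + 1
5 = 5·1 + 0
Back-substitute:
1 = 6 − 5
1 = −11 + 2·6
1 = 2·17 − 3·11
1 = −3·51300 + 9053·17
So 17·9053 ≡ 1 (mod 51300), hence d = 9053.

9053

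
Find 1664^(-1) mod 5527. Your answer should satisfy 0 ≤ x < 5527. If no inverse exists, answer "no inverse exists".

4122

Run Euclid on (5527, 1664):
5527 = 3*1664 + 535
1664 = 3*535 + 59
535 = 9*59 + 4
59 = 14*4 + 3
4 = 1*3 + 1
3 = 3*1 + 0
The gcd is 1. Working backward:
1 = 4 − 3
1 = −59 + 15·4
1 = 15·535 − 136·59
1 = −136·1664 + 423·535
1 = 423·5527 − 1405·1664
Thus 1664·(-1405) ≡ 1 (mod 5527); reducing, -1405 mod 5527 = 4122.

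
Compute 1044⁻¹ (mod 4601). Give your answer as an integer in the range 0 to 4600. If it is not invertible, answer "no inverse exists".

Apply the Euclidean algorithm to 4601 and 1044:
4601 = 4*1044 + 425
1044 = 2*425 + 194
425 = 2*194 + 37
194 = 5*37 + 9
37 = 4*9 + 1
9 = 9*1 + 0
The gcd is 1. Working backward:
1 = 37 − 4·9
1 = −4·194 + 21·37
1 = 21·425 − 46·194
1 = −46·1044 + 113·425
1 = 113·4601 − 498·1044
So 1044·(-498) ≡ 1 (mod 4601), and -498 ≡ 4103 (mod 4601).

4103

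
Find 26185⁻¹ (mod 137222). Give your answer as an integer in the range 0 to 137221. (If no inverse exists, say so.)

44869

Apply the Euclidean algorithm to 137222 and 26185:
137222 = 5*26185 + 6297
26185 = 4*6297 + 997
6297 = 6*997 + 315
997 = 3*315 + 52
315 = 6*52 + 3
52 = 17*3 + 1
3 = 3*1 + 0
gcd = 1, so the inverse exists. Back-substitute:
1 = 52 − 17·3
1 = −17·315 + 103·52
1 = 103·997 − 326·315
1 = −326·6297 + 2059·997
1 = 2059·26185 − 8562·6297
1 = −8562·137222 + 44869·26185
So 26185·44869 ≡ 1 (mod 137222).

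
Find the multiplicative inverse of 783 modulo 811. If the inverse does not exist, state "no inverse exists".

782

Extended Euclidean algorithm:
811 = 1×783 + 28
783 = 27×28 + 27
28 = 1×27 + 1
27 = 27×1 + 0
Since gcd(783, 811) = 1, back-substitute to write 1 as a combination:
1 = 28 − 27
1 = −783 + 28·28
1 = 28·811 − 29·783
So 783·(-29) ≡ 1 (mod 811), and -29 ≡ 782 (mod 811).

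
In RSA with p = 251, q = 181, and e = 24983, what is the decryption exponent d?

φ(n) = (p−1)(q−1) = 250·180 = 45000.
Need d with 24983·d ≡ 1 (mod 45000). Apply the extended Euclidean algorithm:
45000 = 1×24983 + 20017
24983 = 1×20017 + 4966
20017 = 4×4966 + 153
4966 = 32×153 + 70
153 = 2×70 + 13
70 = 5×13 + 5
13 = 2×5 + 3
5 = 1×3 + 2
3 = 1×2 + 1
2 = 2×1 + 0
Back-substitute:
1 = 3 − 2
1 = −5 + 2·3
1 = 2·13 − 5·5
1 = −5·70 + 27·13
1 = 27·153 − 59·70
1 = −59·4966 + 1915·153
1 = 1915·20017 − 7719·4966
1 = −7719·24983 + 9634·20017
1 = 9634·45000 − 17353·24983
So 24983·(-17353) ≡ 1 (mod 45000), hence d ≡ -17353 ≡ 27647 (mod 45000).

27647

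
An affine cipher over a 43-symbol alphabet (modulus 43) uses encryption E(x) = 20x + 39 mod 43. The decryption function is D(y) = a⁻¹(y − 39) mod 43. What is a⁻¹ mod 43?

Apply the Euclidean algorithm to 43 and 20:
43 = 2*20 + 3
20 = 6*3 + 2
3 = 1*2 + 1
2 = 2*1 + 0
Since gcd(20, 43) = 1, back-substitute to write 1 as a combination:
1 = 3 − 2
1 = −20 + 7·3
1 = 7·43 − 15·20
Hence 20⁻¹ ≡ -15 ≡ 28 (mod 43).

28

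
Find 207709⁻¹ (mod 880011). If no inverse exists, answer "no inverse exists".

359950

Extended Euclidean algorithm:
880011 = 4*207709 + 49175
207709 = 4*49175 + 11009
49175 = 4*11009 + 5139
11009 = 2*5139 + 731
5139 = 7*731 + 22
731 = 33*22 + 5
22 = 4*5 + 2
5 = 2*2 + 1
2 = 2*1 + 0
gcd = 1, so the inverse exists. Back-substitute:
1 = 5 − 2·2
1 = −2·22 + 9·5
1 = 9·731 − 299·22
1 = −299·5139 + 2102·731
1 = 2102·11009 − 4503·5139
1 = −4503·49175 + 20114·11009
1 = 20114·207709 − 84959·49175
1 = −84959·880011 + 359950·207709
So 207709·359950 ≡ 1 (mod 880011).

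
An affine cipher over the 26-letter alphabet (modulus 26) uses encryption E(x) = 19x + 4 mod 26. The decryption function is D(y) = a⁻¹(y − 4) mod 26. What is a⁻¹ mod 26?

11

gcd(26, 19) by repeated division:
26 = 1*19 + 7
19 = 2*7 + 5
7 = 1*5 + 2
5 = 2*2 + 1
2 = 2*1 + 0
The gcd is 1. Working backward:
1 = 5 − 2·2
1 = −2·7 + 3·5
1 = 3·19 − 8·7
1 = −8·26 + 11·19
So 19·11 ≡ 1 (mod 26).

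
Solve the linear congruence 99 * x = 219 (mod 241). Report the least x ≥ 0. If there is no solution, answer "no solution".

214

First find gcd(99, 241):
241 = 2·99 + 43
99 = 2·43 + 13
43 = 3·13 + 4
13 = 3·4 + 1
4 = 4·1 + 0
gcd = 1, so a unique solution mod 241 exists.
Back-substitute for the Bézout coefficients:
1 = 13 − 3·4
1 = −3·43 + 10·13
1 = 10·99 − 23·43
1 = −23·241 + 56·99
So 99·(56) ≡ 1 (mod 241), giving 99⁻¹ ≡ 56.
x ≡ 99⁻¹·219 ≡ 56·219 ≡ 214 (mod 241).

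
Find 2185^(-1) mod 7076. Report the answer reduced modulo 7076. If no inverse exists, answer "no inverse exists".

gcd(7076, 2185) by repeated division:
7076 = 3×2185 + 521
2185 = 4×521 + 101
521 = 5×101 + 16
101 = 6×16 + 5
16 = 3×5 + 1
5 = 5×1 + 0
Since gcd(2185, 7076) = 1, back-substitute to write 1 as a combination:
1 = 16 − 3·5
1 = −3·101 + 19·16
1 = 19·521 − 98·101
1 = −98·2185 + 411·521
1 = 411·7076 − 1331·2185
Hence 2185⁻¹ ≡ -1331 ≡ 5745 (mod 7076).

5745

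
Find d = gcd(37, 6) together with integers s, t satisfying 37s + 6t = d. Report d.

Apply Euclid's algorithm to 37 and 6:
37 = 6×6 + 1
6 = 6×1 + 0
gcd(37, 6) = 1.
Back-substituting:
1 = 37 − 6·6
So 1 = (1)·37 + (-6)·6.

1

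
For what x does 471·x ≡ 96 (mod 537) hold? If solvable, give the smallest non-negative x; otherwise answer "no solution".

First find gcd(471, 537):
537 = 1*471 + 66
471 = 7*66 + 9
66 = 7*9 + 3
9 = 3*3 + 0
gcd = 3 and 3 | 96, so solutions exist. Divide through by 3: 157x ≡ 32 (mod 179).
Now find 157⁻¹ mod 179:
179 = 1*157 + 22
157 = 7*22 + 3
22 = 7*3 + 1
3 = 3*1 + 0
Back-substitute:
1 = 22 − 7·3
1 = −7·157 + 50·22
1 = 50·179 − 57·157
So 157·(-57) ≡ 1 (mod 179), i.e. 157⁻¹ ≡ 122.
Then x ≡ 122·32 ≡ 145 (mod 179); the smallest non-negative solution is x = 145.

145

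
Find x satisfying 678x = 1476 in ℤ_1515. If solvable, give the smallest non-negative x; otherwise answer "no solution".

172

First find gcd(678, 1515):
1515 = 2·678 + 159
678 = 4·159 + 42
159 = 3·42 + 33
42 = 1·33 + 9
33 = 3·9 + 6
9 = 1·6 + 3
6 = 2·3 + 0
gcd = 3 and 3 | 1476, so solutions exist. Divide through by 3: 226x ≡ 492 (mod 505).
Now find 226⁻¹ mod 505:
505 = 2×226 + 53
226 = 4×53 + 14
53 = 3×14 + 11
14 = 1×11 + 3
11 = 3×3 + 2
3 = 1×2 + 1
2 = 2×1 + 0
Back-substitute:
1 = 3 − 2
1 = −11 + 4·3
1 = 4·14 − 5·11
1 = −5·53 + 19·14
1 = 19·226 − 81·53
1 = −81·505 + 181·226
So 226⁻¹ ≡ 181 (mod 505).
Then x ≡ 181·492 ≡ 172 (mod 505); the smallest non-negative solution is x = 172.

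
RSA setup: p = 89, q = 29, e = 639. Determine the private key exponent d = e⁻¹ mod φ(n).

φ(n) = (p−1)(q−1) = 88·28 = 2464.
Need d with 639·d ≡ 1 (mod 2464). Apply the extended Euclidean algorithm:
2464 = 3·639 + 547
639 = 1·547 + 92
547 = 5·92 + 87
92 = 1·87 + 5
87 = 17·5 + 2
5 = 2·2 + 1
2 = 2·1 + 0
Back-substitute:
1 = 5 − 2·2
1 = −2·87 + 35·5
1 = 35·92 − 37·87
1 = −37·547 + 220·92
1 = 220·639 − 257·547
1 = −257·2464 + 991·639
So 639·991 ≡ 1 (mod 2464), hence d = 991.

991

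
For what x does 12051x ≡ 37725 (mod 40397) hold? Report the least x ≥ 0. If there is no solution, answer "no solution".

22047

First find gcd(12051, 40397):
40397 = 3×12051 + 4244
12051 = 2×4244 + 3563
4244 = 1×3563 + 681
3563 = 5×681 + 158
681 = 4×158 + 49
158 = 3×49 + 11
49 = 4×11 + 5
11 = 2×5 + 1
5 = 5×1 + 0
gcd = 1, so a unique solution mod 40397 exists.
Back-substitute for the Bézout coefficients:
1 = 11 − 2·5
1 = −2·49 + 9·11
1 = 9·158 − 29·49
1 = −29·681 + 125·158
1 = 125·3563 − 654·681
1 = −654·4244 + 779·3563
1 = 779·12051 − 2212·4244
1 = −2212·40397 + 7415·12051
So 12051·(7415) ≡ 1 (mod 40397), giving 12051⁻¹ ≡ 7415.
x ≡ 12051⁻¹·37725 ≡ 7415·37725 ≡ 22047 (mod 40397).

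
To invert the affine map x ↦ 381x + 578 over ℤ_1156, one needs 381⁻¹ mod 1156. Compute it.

889

Run Euclid on (1156, 381):
1156 = 3*381 + 13
381 = 29*13 + 4
13 = 3*4 + 1
4 = 4*1 + 0
gcd = 1, so the inverse exists. Back-substitute:
1 = 13 − 3·4
1 = −3·381 + 88·13
1 = 88·1156 − 267·381
Hence 381⁻¹ ≡ -267 ≡ 889 (mod 1156).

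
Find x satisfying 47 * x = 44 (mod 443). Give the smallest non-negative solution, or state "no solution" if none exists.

246

First find gcd(47, 443):
443 = 9*47 + 20
47 = 2*20 + 7
20 = 2*7 + 6
7 = 1*6 + 1
6 = 6*1 + 0
gcd = 1, so a unique solution mod 443 exists.
Back-substitute for the Bézout coefficients:
1 = 7 − 6
1 = −20 + 3·7
1 = 3·47 − 7·20
1 = −7·443 + 66·47
So 47·(66) ≡ 1 (mod 443), giving 47⁻¹ ≡ 66.
x ≡ 47⁻¹·44 ≡ 66·44 ≡ 246 (mod 443).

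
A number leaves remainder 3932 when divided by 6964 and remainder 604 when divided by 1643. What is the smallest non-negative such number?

3680924

Write x = 3932 + 6964·k. Then 6964·k ≡ 604 − 3932 ≡ 1601 (mod 1643).
Need 6964⁻¹ mod 1643. Extended Euclid on (1643, 392):
1643 = 4*392 + 75
392 = 5*75 + 17
75 = 4*17 + 7
17 = 2*7 + 3
7 = 2*3 + 1
3 = 3*1 + 0
Back-substitute:
1 = 7 − 2·3
1 = −2·17 + 5·7
1 = 5·75 − 22·17
1 = −22·392 + 115·75
1 = 115·1643 − 482·392
6964⁻¹ ≡ 1161 (mod 1643), so k ≡ 1161·1601 ≡ 528 (mod 1643).
x = 3932 + 6964·528 = 3680924.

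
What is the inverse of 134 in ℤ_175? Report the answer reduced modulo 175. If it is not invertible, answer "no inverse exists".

64

Extended Euclidean algorithm:
175 = 1·134 + 41
134 = 3·41 + 11
41 = 3·11 + 8
11 = 1·8 + 3
8 = 2·3 + 2
3 = 1·2 + 1
2 = 2·1 + 0
The gcd is 1. Working backward:
1 = 3 − 2
1 = −8 + 3·3
1 = 3·11 − 4·8
1 = −4·41 + 15·11
1 = 15·134 − 49·41
1 = −49·175 + 64·134
So 134·64 ≡ 1 (mod 175).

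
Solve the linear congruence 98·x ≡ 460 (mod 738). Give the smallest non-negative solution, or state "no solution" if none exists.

80

First find gcd(98, 738):
738 = 7·98 + 52
98 = 1·52 + 46
52 = 1·46 + 6
46 = 7·6 + 4
6 = 1·4 + 2
4 = 2·2 + 0
gcd = 2 and 2 | 460, so solutions exist. Divide through by 2: 49x ≡ 230 (mod 369).
Now find 49⁻¹ mod 369:
369 = 7*49 + 26
49 = 1*26 + 23
26 = 1*23 + 3
23 = 7*3 + 2
3 = 1*2 + 1
2 = 2*1 + 0
Back-substitute:
1 = 3 − 2
1 = −23 + 8·3
1 = 8·26 − 9·23
1 = −9·49 + 17·26
1 = 17·369 − 128·49
So 49·(-128) ≡ 1 (mod 369), i.e. 49⁻¹ ≡ 241.
Then x ≡ 241·230 ≡ 80 (mod 369); the smallest non-negative solution is x = 80.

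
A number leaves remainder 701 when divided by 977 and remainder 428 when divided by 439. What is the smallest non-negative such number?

Write x = 701 + 977·k. Then 977·k ≡ 428 − 701 ≡ 166 (mod 439).
Need 977⁻¹ mod 439. Extended Euclid on (439, 99):
439 = 4*99 + 43
99 = 2*43 + 13
43 = 3*13 + 4
13 = 3*4 + 1
4 = 4*1 + 0
Back-substitute:
1 = 13 − 3·4
1 = −3·43 + 10·13
1 = 10·99 − 23·43
1 = −23·439 + 102·99
977⁻¹ ≡ 102 (mod 439), so k ≡ 102·166 ≡ 250 (mod 439).
x = 701 + 977·250 = 244951.

244951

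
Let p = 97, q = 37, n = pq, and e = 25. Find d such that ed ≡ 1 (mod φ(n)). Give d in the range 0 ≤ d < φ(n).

φ(n) = (p−1)(q−1) = 96·36 = 3456.
Need d with 25·d ≡ 1 (mod 3456). Apply the extended Euclidean algorithm:
3456 = 138×25 + 6
25 = 4×6 + 1
6 = 6×1 + 0
Back-substitute:
1 = 25 − 4·6
1 = −4·3456 + 553·25
So 25·553 ≡ 1 (mod 3456), hence d = 553.

553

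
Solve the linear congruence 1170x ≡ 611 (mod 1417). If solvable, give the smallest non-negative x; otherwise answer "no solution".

First find gcd(1170, 1417):
1417 = 1·1170 + 247
1170 = 4·247 + 182
247 = 1·182 + 65
182 = 2·65 + 52
65 = 1·52 + 13
52 = 4·13 + 0
gcd = 13 and 13 | 611, so solutions exist. Divide through by 13: 90x ≡ 47 (mod 109).
Now find 90⁻¹ mod 109:
109 = 1×90 + 19
90 = 4×19 + 14
19 = 1×14 + 5
14 = 2×5 + 4
5 = 1×4 + 1
4 = 4×1 + 0
Back-substitute:
1 = 5 − 4
1 = −14 + 3·5
1 = 3·19 − 4·14
1 = −4·90 + 19·19
1 = 19·109 − 23·90
So 90·(-23) ≡ 1 (mod 109), i.e. 90⁻¹ ≡ 86.
Then x ≡ 86·47 ≡ 9 (mod 109); the smallest non-negative solution is x = 9.

9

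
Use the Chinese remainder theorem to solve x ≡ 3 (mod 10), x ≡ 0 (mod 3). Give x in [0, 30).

Write x = 3 + 10·k. Then 10·k ≡ 0 − 3 ≡ 0 (mod 3).
Need 10⁻¹ mod 3. Extended Euclid on (3, 1):
3 = 3×1 + 0
10⁻¹ ≡ 1 (mod 3), so k ≡ 1·0 ≡ 0 (mod 3).
x = 3 + 10·0 = 3.

3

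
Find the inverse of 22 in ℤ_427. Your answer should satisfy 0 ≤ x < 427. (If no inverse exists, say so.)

330

Apply the Euclidean algorithm to 427 and 22:
427 = 19×22 + 9
22 = 2×9 + 4
9 = 2×4 + 1
4 = 4×1 + 0
gcd = 1, so the inverse exists. Back-substitute:
1 = 9 − 2·4
1 = −2·22 + 5·9
1 = 5·427 − 97·22
So 22·(-97) ≡ 1 (mod 427), and -97 ≡ 330 (mod 427).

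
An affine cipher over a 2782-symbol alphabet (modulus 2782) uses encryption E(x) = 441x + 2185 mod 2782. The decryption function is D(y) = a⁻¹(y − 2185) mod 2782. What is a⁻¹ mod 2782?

675

Apply the Euclidean algorithm to 2782 and 441:
2782 = 6×441 + 136
441 = 3×136 + 33
136 = 4×33 + 4
33 = 8×4 + 1
4 = 4×1 + 0
The gcd is 1. Working backward:
1 = 33 − 8·4
1 = −8·136 + 33·33
1 = 33·441 − 107·136
1 = −107·2782 + 675·441
So 441·675 ≡ 1 (mod 2782).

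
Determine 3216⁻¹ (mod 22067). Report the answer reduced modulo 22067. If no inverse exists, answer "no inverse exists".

15075

Apply the Euclidean algorithm to 22067 and 3216:
22067 = 6·3216 + 2771
3216 = 1·2771 + 445
2771 = 6·445 + 101
445 = 4·101 + 41
101 = 2·41 + 19
41 = 2·19 + 3
19 = 6·3 + 1
3 = 3·1 + 0
gcd = 1, so the inverse exists. Back-substitute:
1 = 19 − 6·3
1 = −6·41 + 13·19
1 = 13·101 − 32·41
1 = −32·445 + 141·101
1 = 141·2771 − 878·445
1 = −878·3216 + 1019·2771
1 = 1019·22067 − 6992·3216
Thus 3216·(-6992) ≡ 1 (mod 22067); reducing, -6992 mod 22067 = 15075.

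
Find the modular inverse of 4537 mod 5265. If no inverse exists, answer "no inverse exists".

Euclidean algorithm on 5265, 4537:
5265 = 1·4537 + 728
4537 = 6·728 + 169
728 = 4·169 + 52
169 = 3·52 + 13
52 = 4·13 + 0
The gcd is 13, not 1, hence no inverse exists.

no inverse exists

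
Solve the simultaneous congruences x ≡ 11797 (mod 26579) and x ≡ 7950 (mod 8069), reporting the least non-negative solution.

Write x = 11797 + 26579·k. Then 26579·k ≡ 7950 − 11797 ≡ 4222 (mod 8069).
Need 26579⁻¹ mod 8069. Extended Euclid on (8069, 2372):
8069 = 3*2372 + 953
2372 = 2*953 + 466
953 = 2*466 + 21
466 = 22*21 + 4
21 = 5*4 + 1
4 = 4*1 + 0
Back-substitute:
1 = 21 − 5·4
1 = −5·466 + 111·21
1 = 111·953 − 227·466
1 = −227·2372 + 565·953
1 = 565·8069 − 1922·2372
26579⁻¹ ≡ 6147 (mod 8069), so k ≡ 6147·4222 ≡ 2730 (mod 8069).
x = 11797 + 26579·2730 = 72572467.

72572467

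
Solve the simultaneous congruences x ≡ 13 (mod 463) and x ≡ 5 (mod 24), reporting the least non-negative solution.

7421

Write x = 13 + 463·k. Then 463·k ≡ 5 − 13 ≡ 16 (mod 24).
Need 463⁻¹ mod 24. Extended Euclid on (24, 7):
24 = 3×7 + 3
7 = 2×3 + 1
3 = 3×1 + 0
Back-substitute:
1 = 7 − 2·3
1 = −2·24 + 7·7
463⁻¹ ≡ 7 (mod 24), so k ≡ 7·16 ≡ 16 (mod 24).
x = 13 + 463·16 = 7421.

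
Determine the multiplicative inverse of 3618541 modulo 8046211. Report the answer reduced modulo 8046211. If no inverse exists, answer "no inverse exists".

6758396

Extended Euclidean algorithm:
8046211 = 2×3618541 + 809129
3618541 = 4×809129 + 382025
809129 = 2×382025 + 45079
382025 = 8×45079 + 21393
45079 = 2×21393 + 2293
21393 = 9×2293 + 756
2293 = 3×756 + 25
756 = 30×25 + 6
25 = 4×6 + 1
6 = 6×1 + 0
The gcd is 1. Working backward:
1 = 25 − 4·6
1 = −4·756 + 121·25
1 = 121·2293 − 367·756
1 = −367·21393 + 3424·2293
1 = 3424·45079 − 7215·21393
1 = −7215·382025 + 61144·45079
1 = 61144·809129 − 129503·382025
1 = −129503·3618541 + 579156·809129
1 = 579156·8046211 − 1287815·3618541
Thus 3618541·(-1287815) ≡ 1 (mod 8046211); reducing, -1287815 mod 8046211 = 6758396.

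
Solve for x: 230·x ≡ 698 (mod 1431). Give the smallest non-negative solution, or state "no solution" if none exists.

First find gcd(230, 1431):
1431 = 6×230 + 51
230 = 4×51 + 26
51 = 1×26 + 25
26 = 1×25 + 1
25 = 25×1 + 0
gcd = 1, so a unique solution mod 1431 exists.
Back-substitute for the Bézout coefficients:
1 = 26 − 25
1 = −51 + 2·26
1 = 2·230 − 9·51
1 = −9·1431 + 56·230
So 230·(56) ≡ 1 (mod 1431), giving 230⁻¹ ≡ 56.
x ≡ 230⁻¹·698 ≡ 56·698 ≡ 451 (mod 1431).

451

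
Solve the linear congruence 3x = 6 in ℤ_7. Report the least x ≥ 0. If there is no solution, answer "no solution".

First find gcd(3, 7):
7 = 2×3 + 1
3 = 3×1 + 0
gcd = 1, so a unique solution mod 7 exists.
Back-substitute for the Bézout coefficients:
1 = 7 − 2·3
So 3·(-2) ≡ 1 (mod 7), giving 3⁻¹ ≡ 5.
x ≡ 3⁻¹·6 ≡ 5·6 ≡ 2 (mod 7).

2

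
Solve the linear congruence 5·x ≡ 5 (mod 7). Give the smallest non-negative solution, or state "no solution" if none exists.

First find gcd(5, 7):
7 = 1×5 + 2
5 = 2×2 + 1
2 = 2×1 + 0
gcd = 1, so a unique solution mod 7 exists.
Back-substitute for the Bézout coefficients:
1 = 5 − 2·2
1 = −2·7 + 3·5
So 5·(3) ≡ 1 (mod 7), giving 5⁻¹ ≡ 3.
x ≡ 5⁻¹·5 ≡ 3·5 ≡ 1 (mod 7).

1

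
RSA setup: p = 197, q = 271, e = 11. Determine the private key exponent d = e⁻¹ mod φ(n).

φ(n) = (p−1)(q−1) = 196·270 = 52920.
Need d with 11·d ≡ 1 (mod 52920). Apply the extended Euclidean algorithm:
52920 = 4810×11 + 10
11 = 1×10 + 1
10 = 10×1 + 0
Back-substitute:
1 = 11 − 10
1 = −52920 + 4811·11
So 11·4811 ≡ 1 (mod 52920), hence d = 4811.

4811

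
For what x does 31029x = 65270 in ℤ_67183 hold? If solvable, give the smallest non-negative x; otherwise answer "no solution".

21342

First find gcd(31029, 67183):
67183 = 2×31029 + 5125
31029 = 6×5125 + 279
5125 = 18×279 + 103
279 = 2×103 + 73
103 = 1×73 + 30
73 = 2×30 + 13
30 = 2×13 + 4
13 = 3×4 + 1
4 = 4×1 + 0
gcd = 1, so a unique solution mod 67183 exists.
Back-substitute for the Bézout coefficients:
1 = 13 − 3·4
1 = −3·30 + 7·13
1 = 7·73 − 17·30
1 = −17·103 + 24·73
1 = 24·279 − 65·103
1 = −65·5125 + 1194·279
1 = 1194·31029 − 7229·5125
1 = −7229·67183 + 15652·31029
So 31029·(15652) ≡ 1 (mod 67183), giving 31029⁻¹ ≡ 15652.
x ≡ 31029⁻¹·65270 ≡ 15652·65270 ≡ 21342 (mod 67183).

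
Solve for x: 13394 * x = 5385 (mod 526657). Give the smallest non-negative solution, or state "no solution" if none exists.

First find gcd(13394, 526657):
526657 = 39×13394 + 4291
13394 = 3×4291 + 521
4291 = 8×521 + 123
521 = 4×123 + 29
123 = 4×29 + 7
29 = 4×7 + 1
7 = 7×1 + 0
gcd = 1, so a unique solution mod 526657 exists.
Back-substitute for the Bézout coefficients:
1 = 29 − 4·7
1 = −4·123 + 17·29
1 = 17·521 − 72·123
1 = −72·4291 + 593·521
1 = 593·13394 − 1851·4291
1 = −1851·526657 + 72782·13394
So 13394·(72782) ≡ 1 (mod 526657), giving 13394⁻¹ ≡ 72782.
x ≡ 13394⁻¹·5385 ≡ 72782·5385 ≡ 98262 (mod 526657).

98262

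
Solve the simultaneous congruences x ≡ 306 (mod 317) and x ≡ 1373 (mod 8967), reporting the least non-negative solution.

1364357

Write x = 306 + 317·k. Then 317·k ≡ 1373 − 306 ≡ 1067 (mod 8967).
Need 317⁻¹ mod 8967. Extended Euclid on (8967, 317):
8967 = 28×317 + 91
317 = 3×91 + 44
91 = 2×44 + 3
44 = 14×3 + 2
3 = 1×2 + 1
2 = 2×1 + 0
Back-substitute:
1 = 3 − 2
1 = −44 + 15·3
1 = 15·91 − 31·44
1 = −31·317 + 108·91
1 = 108·8967 − 3055·317
317⁻¹ ≡ 5912 (mod 8967), so k ≡ 5912·1067 ≡ 4303 (mod 8967).
x = 306 + 317·4303 = 1364357.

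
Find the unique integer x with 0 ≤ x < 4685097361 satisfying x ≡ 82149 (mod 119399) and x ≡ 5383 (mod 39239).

3270301360

Write x = 82149 + 119399·k. Then 119399·k ≡ 5383 − 82149 ≡ 1712 (mod 39239).
Need 119399⁻¹ mod 39239. Extended Euclid on (39239, 1682):
39239 = 23*1682 + 553
1682 = 3*553 + 23
553 = 24*23 + 1
23 = 23*1 + 0
Back-substitute:
1 = 553 − 24·23
1 = −24·1682 + 73·553
1 = 73·39239 − 1703·1682
119399⁻¹ ≡ 37536 (mod 39239), so k ≡ 37536·1712 ≡ 27389 (mod 39239).
x = 82149 + 119399·27389 = 3270301360.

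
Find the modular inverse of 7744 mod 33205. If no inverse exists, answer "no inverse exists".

Run Euclid on (33205, 7744):
33205 = 4·7744 + 2229
7744 = 3·2229 + 1057
2229 = 2·1057 + 115
1057 = 9·115 + 22
115 = 5·22 + 5
22 = 4·5 + 2
5 = 2·2 + 1
2 = 2·1 + 0
gcd = 1, so the inverse exists. Back-substitute:
1 = 5 − 2·2
1 = −2·22 + 9·5
1 = 9·115 − 47·22
1 = −47·1057 + 432·115
1 = 432·2229 − 911·1057
1 = −911·7744 + 3165·2229
1 = 3165·33205 − 13571·7744
Thus 7744·(-13571) ≡ 1 (mod 33205); reducing, -13571 mod 33205 = 19634.

19634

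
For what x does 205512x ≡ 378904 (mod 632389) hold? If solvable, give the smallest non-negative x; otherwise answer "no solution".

358427

First find gcd(205512, 632389):
632389 = 3×205512 + 15853
205512 = 12×15853 + 15276
15853 = 1×15276 + 577
15276 = 26×577 + 274
577 = 2×274 + 29
274 = 9×29 + 13
29 = 2×13 + 3
13 = 4×3 + 1
3 = 3×1 + 0
gcd = 1, so a unique solution mod 632389 exists.
Back-substitute for the Bézout coefficients:
1 = 13 − 4·3
1 = −4·29 + 9·13
1 = 9·274 − 85·29
1 = −85·577 + 179·274
1 = 179·15276 − 4739·577
1 = −4739·15853 + 4918·15276
1 = 4918·205512 − 63755·15853
1 = −63755·632389 + 196183·205512
So 205512·(196183) ≡ 1 (mod 632389), giving 205512⁻¹ ≡ 196183.
x ≡ 205512⁻¹·378904 ≡ 196183·378904 ≡ 358427 (mod 632389).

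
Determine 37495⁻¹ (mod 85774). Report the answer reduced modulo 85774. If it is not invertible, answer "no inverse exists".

9473

Run Euclid on (85774, 37495):
85774 = 2×37495 + 10784
37495 = 3×10784 + 5143
10784 = 2×5143 + 498
5143 = 10×498 + 163
498 = 3×163 + 9
163 = 18×9 + 1
9 = 9×1 + 0
Since gcd(37495, 85774) = 1, back-substitute to write 1 as a combination:
1 = 163 − 18·9
1 = −18·498 + 55·163
1 = 55·5143 − 568·498
1 = −568·10784 + 1191·5143
1 = 1191·37495 − 4141·10784
1 = −4141·85774 + 9473·37495
So 37495·9473 ≡ 1 (mod 85774).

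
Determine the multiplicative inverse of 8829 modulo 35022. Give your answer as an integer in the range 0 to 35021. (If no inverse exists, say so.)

Euclidean algorithm on 35022, 8829:
35022 = 3*8829 + 8535
8829 = 1*8535 + 294
8535 = 29*294 + 9
294 = 32*9 + 6
9 = 1*6 + 3
6 = 2*3 + 0
Since gcd = 3 > 1, 8829 is not a unit mod 35022.

no inverse exists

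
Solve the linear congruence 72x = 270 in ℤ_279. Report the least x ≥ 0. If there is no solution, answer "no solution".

27

First find gcd(72, 279):
279 = 3·72 + 63
72 = 1·63 + 9
63 = 7·9 + 0
gcd = 9 and 9 | 270, so solutions exist. Divide through by 9: 8x ≡ 30 (mod 31).
Now find 8⁻¹ mod 31:
31 = 3·8 + 7
8 = 1·7 + 1
7 = 7·1 + 0
Back-substitute:
1 = 8 − 7
1 = −31 + 4·8
So 8⁻¹ ≡ 4 (mod 31).
Then x ≡ 4·30 ≡ 27 (mod 31); the smallest non-negative solution is x = 27.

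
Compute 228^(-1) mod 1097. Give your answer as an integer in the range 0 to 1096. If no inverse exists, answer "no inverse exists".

842

gcd(1097, 228) by repeated division:
1097 = 4·228 + 185
228 = 1·185 + 43
185 = 4·43 + 13
43 = 3·13 + 4
13 = 3·4 + 1
4 = 4·1 + 0
Since gcd(228, 1097) = 1, back-substitute to write 1 as a combination:
1 = 13 − 3·4
1 = −3·43 + 10·13
1 = 10·185 − 43·43
1 = −43·228 + 53·185
1 = 53·1097 − 255·228
So 228·(-255) ≡ 1 (mod 1097), and -255 ≡ 842 (mod 1097).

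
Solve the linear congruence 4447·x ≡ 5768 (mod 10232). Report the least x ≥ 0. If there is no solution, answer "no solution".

First find gcd(4447, 10232):
10232 = 2*4447 + 1338
4447 = 3*1338 + 433
1338 = 3*433 + 39
433 = 11*39 + 4
39 = 9*4 + 3
4 = 1*3 + 1
3 = 3*1 + 0
gcd = 1, so a unique solution mod 10232 exists.
Back-substitute for the Bézout coefficients:
1 = 4 − 3
1 = −39 + 10·4
1 = 10·433 − 111·39
1 = −111·1338 + 343·433
1 = 343·4447 − 1140·1338
1 = −1140·10232 + 2623·4447
So 4447·(2623) ≡ 1 (mod 10232), giving 4447⁻¹ ≡ 2623.
x ≡ 4447⁻¹·5768 ≡ 2623·5768 ≡ 6568 (mod 10232).

6568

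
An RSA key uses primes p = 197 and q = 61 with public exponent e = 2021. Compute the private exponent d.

11021

φ(n) = (p−1)(q−1) = 196·60 = 11760.
Need d with 2021·d ≡ 1 (mod 11760). Apply the extended Euclidean algorithm:
11760 = 5×2021 + 1655
2021 = 1×1655 + 366
1655 = 4×366 + 191
366 = 1×191 + 175
191 = 1×175 + 16
175 = 10×16 + 15
16 = 1×15 + 1
15 = 15×1 + 0
Back-substitute:
1 = 16 − 15
1 = −175 + 11·16
1 = 11·191 − 12·175
1 = −12·366 + 23·191
1 = 23·1655 − 104·366
1 = −104·2021 + 127·1655
1 = 127·11760 − 739·2021
So 2021·(-739) ≡ 1 (mod 11760), hence d ≡ -739 ≡ 11021 (mod 11760).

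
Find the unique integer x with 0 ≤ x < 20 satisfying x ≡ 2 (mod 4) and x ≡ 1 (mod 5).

Write x = 2 + 4·k. Then 4·k ≡ 1 − 2 ≡ 4 (mod 5).
Need 4⁻¹ mod 5. Extended Euclid on (5, 4):
5 = 1×4 + 1
4 = 4×1 + 0
Back-substitute:
1 = 5 − 4
4⁻¹ ≡ 4 (mod 5), so k ≡ 4·4 ≡ 1 (mod 5).
x = 2 + 4·1 = 6.

6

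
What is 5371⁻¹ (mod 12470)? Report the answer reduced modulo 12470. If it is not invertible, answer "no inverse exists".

3601

Extended Euclidean algorithm:
12470 = 2*5371 + 1728
5371 = 3*1728 + 187
1728 = 9*187 + 45
187 = 4*45 + 7
45 = 6*7 + 3
7 = 2*3 + 1
3 = 3*1 + 0
gcd = 1, so the inverse exists. Back-substitute:
1 = 7 − 2·3
1 = −2·45 + 13·7
1 = 13·187 − 54·45
1 = −54·1728 + 499·187
1 = 499·5371 − 1551·1728
1 = −1551·12470 + 3601·5371
So 5371·3601 ≡ 1 (mod 12470).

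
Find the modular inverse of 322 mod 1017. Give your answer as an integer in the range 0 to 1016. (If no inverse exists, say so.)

319

Apply the Euclidean algorithm to 1017 and 322:
1017 = 3×322 + 51
322 = 6×51 + 16
51 = 3×16 + 3
16 = 5×3 + 1
3 = 3×1 + 0
Since gcd(322, 1017) = 1, back-substitute to write 1 as a combination:
1 = 16 − 5·3
1 = −5·51 + 16·16
1 = 16·322 − 101·51
1 = −101·1017 + 319·322
So 322·319 ≡ 1 (mod 1017).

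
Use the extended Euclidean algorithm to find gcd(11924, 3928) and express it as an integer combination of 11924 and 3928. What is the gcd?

4

Euclidean algorithm:
11924 = 3*3928 + 140
3928 = 28*140 + 8
140 = 17*8 + 4
8 = 2*4 + 0
gcd(11924, 3928) = 4.
Working backward:
4 = 140 − 17·8
4 = −17·3928 + 477·140
4 = 477·11924 − 1448·3928
So 4 = (477)·11924 + (-1448)·3928.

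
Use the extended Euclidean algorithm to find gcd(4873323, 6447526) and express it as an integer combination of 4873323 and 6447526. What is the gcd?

Apply Euclid's algorithm to 6447526 and 4873323:
6447526 = 1*4873323 + 1574203
4873323 = 3*1574203 + 150714
1574203 = 10*150714 + 67063
150714 = 2*67063 + 16588
67063 = 4*16588 + 711
16588 = 23*711 + 235
711 = 3*235 + 6
235 = 39*6 + 1
6 = 6*1 + 0
gcd(4873323, 6447526) = 1.
Express as a combination:
1 = 235 − 39·6
1 = −39·711 + 118·235
1 = 118·16588 − 2753·711
1 = −2753·67063 + 11130·16588
1 = 11130·150714 − 25013·67063
1 = −25013·1574203 + 261260·150714
1 = 261260·4873323 − 808793·1574203
1 = −808793·6447526 + 1070053·4873323
So 1 = (-808793)·6447526 + (1070053)·4873323.

1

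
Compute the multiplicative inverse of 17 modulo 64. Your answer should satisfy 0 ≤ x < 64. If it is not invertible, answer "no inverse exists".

49

Apply the Euclidean algorithm to 64 and 17:
64 = 3×17 + 13
17 = 1×13 + 4
13 = 3×4 + 1
4 = 4×1 + 0
The gcd is 1. Working backward:
1 = 13 − 3·4
1 = −3·17 + 4·13
1 = 4·64 − 15·17
Thus 17·(-15) ≡ 1 (mod 64); reducing, -15 mod 64 = 49.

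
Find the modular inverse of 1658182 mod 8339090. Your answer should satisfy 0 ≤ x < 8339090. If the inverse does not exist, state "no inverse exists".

no inverse exists

Compute gcd(1658182, 8339090):
8339090 = 5·1658182 + 48180
1658182 = 34·48180 + 20062
48180 = 2·20062 + 8056
20062 = 2·8056 + 3950
8056 = 2·3950 + 156
3950 = 25·156 + 50
156 = 3·50 + 6
50 = 8·6 + 2
6 = 3·2 + 0
gcd(1658182, 8339090) = 2 ≠ 1, so 1658182 has no multiplicative inverse modulo 8339090.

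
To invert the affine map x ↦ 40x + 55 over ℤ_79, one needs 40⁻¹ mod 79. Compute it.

2

Run Euclid on (79, 40):
79 = 1·40 + 39
40 = 1·39 + 1
39 = 39·1 + 0
gcd = 1, so the inverse exists. Back-substitute:
1 = 40 − 39
1 = −79 + 2·40
So 40·2 ≡ 1 (mod 79).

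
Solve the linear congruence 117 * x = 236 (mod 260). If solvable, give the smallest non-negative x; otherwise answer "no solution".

no solution

gcd(117, 260):
260 = 2*117 + 26
117 = 4*26 + 13
26 = 2*13 + 0
gcd = 13, but 13 ∤ 236, so the congruence has no solution.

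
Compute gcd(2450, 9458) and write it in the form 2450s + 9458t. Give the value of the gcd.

2

Euclidean algorithm:
9458 = 3·2450 + 2108
2450 = 1·2108 + 342
2108 = 6·342 + 56
342 = 6·56 + 6
56 = 9·6 + 2
6 = 3·2 + 0
gcd(2450, 9458) = 2.
Working backward:
2 = 56 − 9·6
2 = −9·342 + 55·56
2 = 55·2108 − 339·342
2 = −339·2450 + 394·2108
2 = 394·9458 − 1521·2450
So 2 = (394)·9458 + (-1521)·2450.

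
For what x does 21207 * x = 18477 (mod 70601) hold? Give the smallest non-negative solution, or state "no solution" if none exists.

First find gcd(21207, 70601):
70601 = 3·21207 + 6980
21207 = 3·6980 + 267
6980 = 26·267 + 38
267 = 7·38 + 1
38 = 38·1 + 0
gcd = 1, so a unique solution mod 70601 exists.
Back-substitute for the Bézout coefficients:
1 = 267 − 7·38
1 = −7·6980 + 183·267
1 = 183·21207 − 556·6980
1 = −556·70601 + 1851·21207
So 21207·(1851) ≡ 1 (mod 70601), giving 21207⁻¹ ≡ 1851.
x ≡ 21207⁻¹·18477 ≡ 1851·18477 ≡ 30043 (mod 70601).

30043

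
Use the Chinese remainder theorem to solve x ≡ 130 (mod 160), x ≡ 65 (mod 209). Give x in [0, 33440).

Write x = 130 + 160·k. Then 160·k ≡ 65 − 130 ≡ 144 (mod 209).
Need 160⁻¹ mod 209. Extended Euclid on (209, 160):
209 = 1×160 + 49
160 = 3×49 + 13
49 = 3×13 + 10
13 = 1×10 + 3
10 = 3×3 + 1
3 = 3×1 + 0
Back-substitute:
1 = 10 − 3·3
1 = −3·13 + 4·10
1 = 4·49 − 15·13
1 = −15·160 + 49·49
1 = 49·209 − 64·160
160⁻¹ ≡ 145 (mod 209), so k ≡ 145·144 ≡ 189 (mod 209).
x = 130 + 160·189 = 30370.

30370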